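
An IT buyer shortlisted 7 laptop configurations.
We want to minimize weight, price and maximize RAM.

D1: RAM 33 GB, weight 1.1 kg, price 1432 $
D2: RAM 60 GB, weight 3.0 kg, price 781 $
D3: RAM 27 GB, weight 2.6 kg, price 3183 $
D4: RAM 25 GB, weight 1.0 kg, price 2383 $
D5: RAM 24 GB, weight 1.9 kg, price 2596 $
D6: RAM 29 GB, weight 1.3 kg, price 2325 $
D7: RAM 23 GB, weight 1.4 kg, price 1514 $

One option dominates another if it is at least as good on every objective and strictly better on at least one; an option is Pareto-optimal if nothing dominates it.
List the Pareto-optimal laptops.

D1, D2, D4

D1: not dominated.
D2: not dominated (best RAM).
D3: dominated by D1 (RAM 33≥27, weight 1.1≤2.6, price 1432≤3183).
D4: not dominated (best weight).
D5: dominated by D1 (RAM 33≥24, weight 1.1≤1.9, price 1432≤2596).
D6: dominated by D1 (RAM 33≥29, weight 1.1≤1.3, price 1432≤2325).
D7: dominated by D1 (RAM 33≥23, weight 1.1≤1.4, price 1432≤1514).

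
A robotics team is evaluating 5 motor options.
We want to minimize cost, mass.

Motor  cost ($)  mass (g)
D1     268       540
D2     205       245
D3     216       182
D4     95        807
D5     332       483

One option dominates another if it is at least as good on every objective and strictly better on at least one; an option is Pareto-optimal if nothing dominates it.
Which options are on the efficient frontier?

D2, D3, D4

D1: dominated by D2 (cost 205≤268, mass 245≤540).
D2: not dominated.
D3: not dominated (best mass).
D4: not dominated (best cost).
D5: dominated by D2 (cost 205≤332, mass 245≤483).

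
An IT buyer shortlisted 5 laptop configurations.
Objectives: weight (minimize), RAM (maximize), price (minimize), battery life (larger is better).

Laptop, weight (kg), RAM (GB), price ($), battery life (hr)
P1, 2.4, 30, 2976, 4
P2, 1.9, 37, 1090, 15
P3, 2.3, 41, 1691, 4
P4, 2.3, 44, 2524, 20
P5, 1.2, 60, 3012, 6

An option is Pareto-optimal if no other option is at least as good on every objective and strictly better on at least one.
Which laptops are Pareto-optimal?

P1: dominated by P2 (weight 1.9≤2.4, RAM 37≥30, price 1090≤2976, battery life 15≥4).
P2: not dominated (best price).
P3: not dominated.
P4: not dominated (best battery life).
P5: not dominated (best weight).

P2, P3, P4, P5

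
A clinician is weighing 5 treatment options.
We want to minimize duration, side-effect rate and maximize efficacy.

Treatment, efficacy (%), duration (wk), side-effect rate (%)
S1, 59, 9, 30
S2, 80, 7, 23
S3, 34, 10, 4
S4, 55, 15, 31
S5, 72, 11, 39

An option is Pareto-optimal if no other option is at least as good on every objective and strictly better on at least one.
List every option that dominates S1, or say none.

S2: efficacy 80≥59, duration 7≤9, side-effect rate 23≤30 — dominates S1.
Others (S3, S4, S5) are each worse than S1 on at least one objective.

S2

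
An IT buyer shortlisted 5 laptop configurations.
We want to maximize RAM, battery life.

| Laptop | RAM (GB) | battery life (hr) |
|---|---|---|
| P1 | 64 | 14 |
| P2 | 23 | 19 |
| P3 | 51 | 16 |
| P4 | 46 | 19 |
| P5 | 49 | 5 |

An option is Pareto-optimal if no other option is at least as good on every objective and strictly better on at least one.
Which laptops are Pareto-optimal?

P1: not dominated (best RAM).
P2: dominated by P4 (RAM 46≥23, battery life 19≥19).
P3: not dominated.
P4: not dominated.
P5: dominated by P1 (RAM 64≥49, battery life 14≥5).

P1, P3, P4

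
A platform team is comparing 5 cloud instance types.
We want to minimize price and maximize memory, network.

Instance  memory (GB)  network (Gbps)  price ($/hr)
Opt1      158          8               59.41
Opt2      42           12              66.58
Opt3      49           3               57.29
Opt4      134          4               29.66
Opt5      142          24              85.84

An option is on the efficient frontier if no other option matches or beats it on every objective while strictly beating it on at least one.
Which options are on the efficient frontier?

Opt1: not dominated (best memory).
Opt2: not dominated.
Opt3: dominated by Opt4 (memory 134≥49, network 4≥3, price 29.66≤57.29).
Opt4: not dominated (best price).
Opt5: not dominated (best network).

Opt1, Opt2, Opt4, Opt5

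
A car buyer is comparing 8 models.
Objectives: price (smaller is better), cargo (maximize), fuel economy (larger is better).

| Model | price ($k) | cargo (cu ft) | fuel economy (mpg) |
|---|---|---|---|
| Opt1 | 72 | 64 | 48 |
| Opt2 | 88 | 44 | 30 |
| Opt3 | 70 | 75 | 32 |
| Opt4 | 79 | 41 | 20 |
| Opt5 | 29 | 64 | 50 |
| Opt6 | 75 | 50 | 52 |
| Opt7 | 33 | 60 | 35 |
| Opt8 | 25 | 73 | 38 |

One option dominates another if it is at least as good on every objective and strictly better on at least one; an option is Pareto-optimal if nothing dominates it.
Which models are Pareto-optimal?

Opt3, Opt5, Opt6, Opt8

Opt1: dominated by Opt5 (price 29≤72, cargo 64≥64, fuel economy 50≥48).
Opt2: dominated by Opt1 (price 72≤88, cargo 64≥44, fuel economy 48≥30).
Opt3: not dominated (best cargo).
Opt4: dominated by Opt1 (price 72≤79, cargo 64≥41, fuel economy 48≥20).
Opt5: not dominated.
Opt6: not dominated (best fuel economy).
Opt7: dominated by Opt5 (price 29≤33, cargo 64≥60, fuel economy 50≥35).
Opt8: not dominated (best price).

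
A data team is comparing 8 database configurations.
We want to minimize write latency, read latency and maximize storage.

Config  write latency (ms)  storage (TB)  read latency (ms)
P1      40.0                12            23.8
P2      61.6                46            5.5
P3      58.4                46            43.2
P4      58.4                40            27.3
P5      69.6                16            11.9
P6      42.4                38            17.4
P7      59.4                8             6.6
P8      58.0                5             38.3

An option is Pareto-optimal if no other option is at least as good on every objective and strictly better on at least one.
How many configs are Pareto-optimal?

6

P1: not dominated (best write latency).
P2: not dominated (best read latency).
P3: not dominated.
P4: not dominated.
P5: dominated by P2 (write latency 61.6≤69.6, storage 46≥16, read latency 5.5≤11.9).
P6: not dominated.
P7: not dominated.
P8: dominated by P1 (write latency 40.0≤58.0, storage 12≥5, read latency 23.8≤38.3).
Pareto-optimal: P1, P2, P3, P4, P6, P7 → 6.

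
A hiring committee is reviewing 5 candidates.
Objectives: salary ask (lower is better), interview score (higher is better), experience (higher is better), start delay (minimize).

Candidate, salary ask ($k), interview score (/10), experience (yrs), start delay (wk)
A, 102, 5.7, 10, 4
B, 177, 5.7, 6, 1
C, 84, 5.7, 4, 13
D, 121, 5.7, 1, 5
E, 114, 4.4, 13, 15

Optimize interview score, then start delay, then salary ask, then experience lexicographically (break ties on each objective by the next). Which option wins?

B

First maximize interview score: best is 5.7, kept {A, B, C, D}.
Then minimize start delay: best is 1, kept {B}.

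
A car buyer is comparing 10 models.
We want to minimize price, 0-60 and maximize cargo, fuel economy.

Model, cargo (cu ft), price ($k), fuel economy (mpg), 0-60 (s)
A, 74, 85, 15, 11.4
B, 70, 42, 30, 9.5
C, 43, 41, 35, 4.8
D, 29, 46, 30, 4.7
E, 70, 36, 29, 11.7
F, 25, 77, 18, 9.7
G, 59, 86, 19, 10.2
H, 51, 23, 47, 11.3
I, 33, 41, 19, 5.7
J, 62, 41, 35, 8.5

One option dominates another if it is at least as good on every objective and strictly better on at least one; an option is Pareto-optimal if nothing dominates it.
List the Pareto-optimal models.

A: not dominated (best cargo).
B: not dominated.
C: not dominated.
D: not dominated (best 0-60).
E: not dominated.
F: dominated by B (cargo 70≥25, price 42≤77, fuel economy 30≥18, 0-60 9.5≤9.7).
G: dominated by B (cargo 70≥59, price 42≤86, fuel economy 30≥19, 0-60 9.5≤10.2).
H: not dominated (best price).
I: dominated by C (cargo 43≥33, price 41≤41, fuel economy 35≥19, 0-60 4.8≤5.7).
J: not dominated.

A, B, C, D, E, H, J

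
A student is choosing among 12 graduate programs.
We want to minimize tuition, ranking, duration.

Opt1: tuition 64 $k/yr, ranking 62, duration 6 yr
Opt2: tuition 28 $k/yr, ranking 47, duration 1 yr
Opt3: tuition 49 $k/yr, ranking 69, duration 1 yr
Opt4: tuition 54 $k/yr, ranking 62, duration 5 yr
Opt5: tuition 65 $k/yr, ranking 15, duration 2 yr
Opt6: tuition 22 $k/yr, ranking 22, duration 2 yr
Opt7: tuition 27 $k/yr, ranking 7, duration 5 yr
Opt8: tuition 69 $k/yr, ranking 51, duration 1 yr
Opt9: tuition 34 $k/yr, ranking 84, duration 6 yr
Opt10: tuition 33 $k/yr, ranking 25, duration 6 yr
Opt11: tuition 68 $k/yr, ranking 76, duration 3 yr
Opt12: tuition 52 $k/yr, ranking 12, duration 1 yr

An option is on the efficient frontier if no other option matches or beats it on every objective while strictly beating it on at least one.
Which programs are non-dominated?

Opt2, Opt6, Opt7, Opt12

Opt1: dominated by Opt2 (tuition 28≤64, ranking 47≤62, duration 1≤6).
Opt2: not dominated.
Opt3: dominated by Opt2 (tuition 28≤49, ranking 47≤69, duration 1≤1).
Opt4: dominated by Opt2 (tuition 28≤54, ranking 47≤62, duration 1≤5).
Opt5: dominated by Opt12 (tuition 52≤65, ranking 12≤15, duration 1≤2).
Opt6: not dominated (best tuition).
Opt7: not dominated (best ranking).
Opt8: dominated by Opt2 (tuition 28≤69, ranking 47≤51, duration 1≤1).
Opt9: dominated by Opt2 (tuition 28≤34, ranking 47≤84, duration 1≤6).
Opt10: dominated by Opt6 (tuition 22≤33, ranking 22≤25, duration 2≤6).
Opt11: dominated by Opt2 (tuition 28≤68, ranking 47≤76, duration 1≤3).
Opt12: not dominated.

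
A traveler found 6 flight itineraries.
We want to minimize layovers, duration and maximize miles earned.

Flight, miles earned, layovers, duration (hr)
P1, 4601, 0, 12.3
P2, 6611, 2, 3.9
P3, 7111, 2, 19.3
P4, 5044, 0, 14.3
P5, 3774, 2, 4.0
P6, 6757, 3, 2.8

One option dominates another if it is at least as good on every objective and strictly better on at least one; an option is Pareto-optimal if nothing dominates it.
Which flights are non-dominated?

P1: not dominated.
P2: not dominated.
P3: not dominated (best miles earned).
P4: not dominated.
P5: dominated by P2 (miles earned 6611≥3774, layovers 2≤2, duration 3.9≤4.0).
P6: not dominated (best duration).

P1, P2, P3, P4, P6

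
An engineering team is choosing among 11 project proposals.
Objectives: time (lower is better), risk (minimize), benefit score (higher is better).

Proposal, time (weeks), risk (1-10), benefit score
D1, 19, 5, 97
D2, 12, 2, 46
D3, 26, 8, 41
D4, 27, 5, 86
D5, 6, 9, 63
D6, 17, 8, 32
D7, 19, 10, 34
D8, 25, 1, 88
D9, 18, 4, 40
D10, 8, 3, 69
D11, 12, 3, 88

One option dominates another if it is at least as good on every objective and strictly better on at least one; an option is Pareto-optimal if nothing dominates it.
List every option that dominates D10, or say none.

D1: worse on time (19 vs 8).
D2: worse on time (12 vs 8).
D3: worse on time (26 vs 8).
D4: worse on time (27 vs 8).
D5: worse on risk (9 vs 3).
D6: worse on time (17 vs 8).
D7: worse on time (19 vs 8).
D8: worse on time (25 vs 8).
D9: worse on time (18 vs 8).
D11: worse on time (12 vs 8).
No option dominates D10.

none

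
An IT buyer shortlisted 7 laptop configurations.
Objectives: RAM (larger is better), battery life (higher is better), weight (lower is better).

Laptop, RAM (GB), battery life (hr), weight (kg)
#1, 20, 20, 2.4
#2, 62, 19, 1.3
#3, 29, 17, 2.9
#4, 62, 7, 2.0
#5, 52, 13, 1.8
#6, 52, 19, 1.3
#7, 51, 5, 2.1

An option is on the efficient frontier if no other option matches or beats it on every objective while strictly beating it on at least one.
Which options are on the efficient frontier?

#1: not dominated (best battery life).
#2: not dominated.
#3: dominated by #2 (RAM 62≥29, battery life 19≥17, weight 1.3≤2.9).
#4: dominated by #2 (RAM 62≥62, battery life 19≥7, weight 1.3≤2.0).
#5: dominated by #2 (RAM 62≥52, battery life 19≥13, weight 1.3≤1.8).
#6: dominated by #2 (RAM 62≥52, battery life 19≥19, weight 1.3≤1.3).
#7: dominated by #2 (RAM 62≥51, battery life 19≥5, weight 1.3≤2.1).

#1, #2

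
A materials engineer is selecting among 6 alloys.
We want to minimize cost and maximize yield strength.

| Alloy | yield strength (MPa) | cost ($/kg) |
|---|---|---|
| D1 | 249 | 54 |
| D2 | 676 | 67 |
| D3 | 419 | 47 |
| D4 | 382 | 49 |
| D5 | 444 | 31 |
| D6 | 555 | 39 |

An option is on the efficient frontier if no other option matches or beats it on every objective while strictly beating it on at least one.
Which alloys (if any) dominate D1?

D3: yield strength 419≥249, cost 47≤54 — dominates D1.
D4: yield strength 382≥249, cost 49≤54 — dominates D1.
D5: yield strength 444≥249, cost 31≤54 — dominates D1.
D6: yield strength 555≥249, cost 39≤54 — dominates D1.
Others (D2) are each worse than D1 on at least one objective.

D3, D4, D5, D6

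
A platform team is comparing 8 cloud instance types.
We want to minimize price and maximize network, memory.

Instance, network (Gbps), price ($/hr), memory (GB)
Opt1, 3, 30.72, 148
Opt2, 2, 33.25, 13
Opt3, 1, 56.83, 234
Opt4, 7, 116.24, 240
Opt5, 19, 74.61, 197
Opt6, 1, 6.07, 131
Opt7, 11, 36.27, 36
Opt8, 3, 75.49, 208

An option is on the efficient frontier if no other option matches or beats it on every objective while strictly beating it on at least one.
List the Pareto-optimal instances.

Opt1, Opt3, Opt4, Opt5, Opt6, Opt7, Opt8

Opt1: not dominated.
Opt2: dominated by Opt1 (network 3≥2, price 30.72≤33.25, memory 148≥13).
Opt3: not dominated.
Opt4: not dominated (best memory).
Opt5: not dominated (best network).
Opt6: not dominated (best price).
Opt7: not dominated.
Opt8: not dominated.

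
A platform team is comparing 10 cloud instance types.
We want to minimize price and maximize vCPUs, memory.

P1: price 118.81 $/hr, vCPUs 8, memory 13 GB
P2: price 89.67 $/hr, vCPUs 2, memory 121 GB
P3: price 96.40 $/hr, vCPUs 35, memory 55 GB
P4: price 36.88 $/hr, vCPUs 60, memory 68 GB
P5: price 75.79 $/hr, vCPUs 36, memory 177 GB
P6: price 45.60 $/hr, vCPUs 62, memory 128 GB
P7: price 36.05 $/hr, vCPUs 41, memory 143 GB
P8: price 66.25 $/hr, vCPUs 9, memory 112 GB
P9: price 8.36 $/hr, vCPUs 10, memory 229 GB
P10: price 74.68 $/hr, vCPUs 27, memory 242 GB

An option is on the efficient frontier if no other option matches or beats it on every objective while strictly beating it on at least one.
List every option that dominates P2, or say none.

P5, P6, P7, P9, P10

P5: price 75.79≤89.67, vCPUs 36≥2, memory 177≥121 — dominates P2.
P6: price 45.60≤89.67, vCPUs 62≥2, memory 128≥121 — dominates P2.
P7: price 36.05≤89.67, vCPUs 41≥2, memory 143≥121 — dominates P2.
P9: price 8.36≤89.67, vCPUs 10≥2, memory 229≥121 — dominates P2.
P10: price 74.68≤89.67, vCPUs 27≥2, memory 242≥121 — dominates P2.
Others (P1, P3, P4, P8) are each worse than P2 on at least one objective.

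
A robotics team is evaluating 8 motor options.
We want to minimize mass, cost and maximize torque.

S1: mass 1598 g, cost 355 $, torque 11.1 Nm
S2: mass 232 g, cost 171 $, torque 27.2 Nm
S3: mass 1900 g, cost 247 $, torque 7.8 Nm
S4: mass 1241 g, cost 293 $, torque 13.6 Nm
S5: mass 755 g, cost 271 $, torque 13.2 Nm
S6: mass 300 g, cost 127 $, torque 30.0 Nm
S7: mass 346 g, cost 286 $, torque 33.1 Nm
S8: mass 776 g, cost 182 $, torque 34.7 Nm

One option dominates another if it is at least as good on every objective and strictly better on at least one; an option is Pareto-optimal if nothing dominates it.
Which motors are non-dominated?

S1: dominated by S2 (mass 232≤1598, cost 171≤355, torque 27.2≥11.1).
S2: not dominated (best mass).
S3: dominated by S2 (mass 232≤1900, cost 171≤247, torque 27.2≥7.8).
S4: dominated by S2 (mass 232≤1241, cost 171≤293, torque 27.2≥13.6).
S5: dominated by S2 (mass 232≤755, cost 171≤271, torque 27.2≥13.2).
S6: not dominated (best cost).
S7: not dominated.
S8: not dominated (best torque).

S2, S6, S7, S8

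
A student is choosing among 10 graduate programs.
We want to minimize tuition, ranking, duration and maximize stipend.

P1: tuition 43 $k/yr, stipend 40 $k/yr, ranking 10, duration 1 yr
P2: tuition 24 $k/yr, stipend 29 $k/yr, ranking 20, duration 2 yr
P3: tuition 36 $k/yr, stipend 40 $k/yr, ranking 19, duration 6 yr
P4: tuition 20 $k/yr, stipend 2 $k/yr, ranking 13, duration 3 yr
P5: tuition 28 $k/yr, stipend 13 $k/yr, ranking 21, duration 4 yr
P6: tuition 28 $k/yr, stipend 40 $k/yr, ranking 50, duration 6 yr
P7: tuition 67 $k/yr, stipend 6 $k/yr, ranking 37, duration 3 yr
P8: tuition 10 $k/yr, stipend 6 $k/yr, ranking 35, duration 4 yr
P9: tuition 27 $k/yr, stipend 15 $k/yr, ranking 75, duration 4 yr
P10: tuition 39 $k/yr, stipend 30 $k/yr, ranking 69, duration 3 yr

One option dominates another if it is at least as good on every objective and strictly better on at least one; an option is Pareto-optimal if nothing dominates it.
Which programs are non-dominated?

P1, P2, P3, P4, P6, P8, P10

P1: not dominated (best ranking).
P2: not dominated.
P3: not dominated.
P4: not dominated.
P5: dominated by P2 (tuition 24≤28, stipend 29≥13, ranking 20≤21, duration 2≤4).
P6: not dominated.
P7: dominated by P1 (tuition 43≤67, stipend 40≥6, ranking 10≤37, duration 1≤3).
P8: not dominated (best tuition).
P9: dominated by P2 (tuition 24≤27, stipend 29≥15, ranking 20≤75, duration 2≤4).
P10: not dominated.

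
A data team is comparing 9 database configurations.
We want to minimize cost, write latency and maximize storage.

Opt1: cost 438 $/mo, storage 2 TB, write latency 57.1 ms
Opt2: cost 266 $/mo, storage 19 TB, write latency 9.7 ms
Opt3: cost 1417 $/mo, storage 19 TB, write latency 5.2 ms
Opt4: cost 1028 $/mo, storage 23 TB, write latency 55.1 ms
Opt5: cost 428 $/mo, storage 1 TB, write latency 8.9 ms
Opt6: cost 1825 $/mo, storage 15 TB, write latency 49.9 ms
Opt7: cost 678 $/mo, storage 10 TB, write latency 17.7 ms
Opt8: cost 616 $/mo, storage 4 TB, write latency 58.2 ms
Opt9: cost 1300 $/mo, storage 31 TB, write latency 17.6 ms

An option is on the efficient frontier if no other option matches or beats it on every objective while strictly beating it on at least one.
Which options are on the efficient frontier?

Opt1: dominated by Opt2 (cost 266≤438, storage 19≥2, write latency 9.7≤57.1).
Opt2: not dominated (best cost).
Opt3: not dominated (best write latency).
Opt4: not dominated.
Opt5: not dominated.
Opt6: dominated by Opt2 (cost 266≤1825, storage 19≥15, write latency 9.7≤49.9).
Opt7: dominated by Opt2 (cost 266≤678, storage 19≥10, write latency 9.7≤17.7).
Opt8: dominated by Opt2 (cost 266≤616, storage 19≥4, write latency 9.7≤58.2).
Opt9: not dominated (best storage).

Opt2, Opt3, Opt4, Opt5, Opt9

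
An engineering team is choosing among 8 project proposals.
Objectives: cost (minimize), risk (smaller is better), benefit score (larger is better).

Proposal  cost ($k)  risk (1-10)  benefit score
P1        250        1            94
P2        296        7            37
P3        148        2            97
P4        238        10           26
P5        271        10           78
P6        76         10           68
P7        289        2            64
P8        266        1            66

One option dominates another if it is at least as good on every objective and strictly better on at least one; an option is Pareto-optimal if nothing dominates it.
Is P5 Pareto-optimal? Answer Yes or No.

No

P1 vs P5: cost 250≤271, risk 1≤10, benefit score 94≥78 — P1 is at least as good on every objective and strictly better on at least one, so P1 dominates P5.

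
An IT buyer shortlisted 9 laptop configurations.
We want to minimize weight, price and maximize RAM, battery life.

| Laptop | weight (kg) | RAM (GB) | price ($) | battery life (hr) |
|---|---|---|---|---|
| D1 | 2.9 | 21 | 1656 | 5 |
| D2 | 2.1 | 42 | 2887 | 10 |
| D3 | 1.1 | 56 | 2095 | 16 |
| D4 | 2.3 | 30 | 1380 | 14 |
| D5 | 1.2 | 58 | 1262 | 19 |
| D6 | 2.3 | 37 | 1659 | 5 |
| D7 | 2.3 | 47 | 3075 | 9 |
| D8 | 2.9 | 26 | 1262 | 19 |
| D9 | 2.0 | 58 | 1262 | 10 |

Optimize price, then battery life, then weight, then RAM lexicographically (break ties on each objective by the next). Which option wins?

First minimize price: best is 1262, kept {D5, D8, D9}.
Then maximize battery life: best is 19, kept {D5, D8}.
Then minimize weight: best is 1.2, kept {D5}.

D5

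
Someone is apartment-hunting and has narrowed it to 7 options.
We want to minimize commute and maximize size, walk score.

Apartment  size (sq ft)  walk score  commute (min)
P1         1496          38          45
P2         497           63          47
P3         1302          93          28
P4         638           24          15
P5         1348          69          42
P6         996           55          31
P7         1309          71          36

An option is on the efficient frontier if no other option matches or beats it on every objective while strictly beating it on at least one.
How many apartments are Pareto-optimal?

5

P1: not dominated (best size).
P2: dominated by P3 (size 1302≥497, walk score 93≥63, commute 28≤47).
P3: not dominated (best walk score).
P4: not dominated (best commute).
P5: not dominated.
P6: dominated by P3 (size 1302≥996, walk score 93≥55, commute 28≤31).
P7: not dominated.
Pareto-optimal: P1, P3, P4, P5, P7 → 5.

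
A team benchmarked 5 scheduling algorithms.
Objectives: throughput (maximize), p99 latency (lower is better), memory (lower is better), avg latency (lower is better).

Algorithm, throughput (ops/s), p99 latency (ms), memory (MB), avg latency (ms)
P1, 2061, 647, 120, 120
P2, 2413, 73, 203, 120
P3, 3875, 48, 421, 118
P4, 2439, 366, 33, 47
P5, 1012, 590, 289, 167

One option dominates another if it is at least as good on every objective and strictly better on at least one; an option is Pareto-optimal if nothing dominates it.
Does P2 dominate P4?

No

P2 vs P4: P2 is worse on throughput (2413 vs 2439), so it does not dominate P4.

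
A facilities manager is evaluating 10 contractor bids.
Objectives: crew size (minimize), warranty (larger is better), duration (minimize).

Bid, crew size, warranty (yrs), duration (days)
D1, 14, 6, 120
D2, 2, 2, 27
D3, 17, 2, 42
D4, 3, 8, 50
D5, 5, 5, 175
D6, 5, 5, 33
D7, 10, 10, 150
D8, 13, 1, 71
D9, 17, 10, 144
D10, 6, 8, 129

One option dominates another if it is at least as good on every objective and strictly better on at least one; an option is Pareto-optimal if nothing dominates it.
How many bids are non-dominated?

5

D1: dominated by D4 (crew size 3≤14, warranty 8≥6, duration 50≤120).
D2: not dominated (best crew size).
D3: dominated by D2 (crew size 2≤17, warranty 2≥2, duration 27≤42).
D4: not dominated.
D5: dominated by D4 (crew size 3≤5, warranty 8≥5, duration 50≤175).
D6: not dominated.
D7: not dominated.
D8: dominated by D2 (crew size 2≤13, warranty 2≥1, duration 27≤71).
D9: not dominated.
D10: dominated by D4 (crew size 3≤6, warranty 8≥8, duration 50≤129).
Pareto-optimal: D2, D4, D6, D7, D9 → 5.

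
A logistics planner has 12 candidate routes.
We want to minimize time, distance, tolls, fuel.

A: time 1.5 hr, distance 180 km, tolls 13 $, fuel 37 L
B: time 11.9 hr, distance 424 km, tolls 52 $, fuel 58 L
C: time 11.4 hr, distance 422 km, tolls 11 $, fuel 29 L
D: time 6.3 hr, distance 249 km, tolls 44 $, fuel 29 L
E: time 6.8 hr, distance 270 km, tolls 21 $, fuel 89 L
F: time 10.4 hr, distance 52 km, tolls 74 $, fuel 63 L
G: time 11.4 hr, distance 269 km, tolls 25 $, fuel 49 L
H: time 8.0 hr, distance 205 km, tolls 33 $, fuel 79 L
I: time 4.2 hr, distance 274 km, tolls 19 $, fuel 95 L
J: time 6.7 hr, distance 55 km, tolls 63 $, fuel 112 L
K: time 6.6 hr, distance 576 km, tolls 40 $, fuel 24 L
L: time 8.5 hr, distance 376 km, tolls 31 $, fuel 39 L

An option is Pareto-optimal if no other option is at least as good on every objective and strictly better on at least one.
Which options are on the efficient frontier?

A, C, D, F, J, K

A: not dominated (best time).
B: dominated by A (time 1.5≤11.9, distance 180≤424, tolls 13≤52, fuel 37≤58).
C: not dominated (best tolls).
D: not dominated.
E: dominated by A (time 1.5≤6.8, distance 180≤270, tolls 13≤21, fuel 37≤89).
F: not dominated (best distance).
G: dominated by A (time 1.5≤11.4, distance 180≤269, tolls 13≤25, fuel 37≤49).
H: dominated by A (time 1.5≤8.0, distance 180≤205, tolls 13≤33, fuel 37≤79).
I: dominated by A (time 1.5≤4.2, distance 180≤274, tolls 13≤19, fuel 37≤95).
J: not dominated.
K: not dominated (best fuel).
L: dominated by A (time 1.5≤8.5, distance 180≤376, tolls 13≤31, fuel 37≤39).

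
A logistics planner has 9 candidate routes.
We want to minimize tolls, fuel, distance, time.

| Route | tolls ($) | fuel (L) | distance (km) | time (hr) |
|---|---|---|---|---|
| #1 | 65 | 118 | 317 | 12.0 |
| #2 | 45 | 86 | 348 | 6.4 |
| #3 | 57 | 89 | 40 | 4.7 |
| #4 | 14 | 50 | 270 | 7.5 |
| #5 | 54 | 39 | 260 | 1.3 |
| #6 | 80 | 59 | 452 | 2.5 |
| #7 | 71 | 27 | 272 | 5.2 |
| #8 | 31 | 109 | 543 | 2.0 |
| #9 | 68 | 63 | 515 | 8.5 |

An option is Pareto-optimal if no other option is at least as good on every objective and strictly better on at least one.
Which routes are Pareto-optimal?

#2, #3, #4, #5, #7, #8

#1: dominated by #3 (tolls 57≤65, fuel 89≤118, distance 40≤317, time 4.7≤12.0).
#2: not dominated.
#3: not dominated (best distance).
#4: not dominated (best tolls).
#5: not dominated (best time).
#6: dominated by #5 (tolls 54≤80, fuel 39≤59, distance 260≤452, time 1.3≤2.5).
#7: not dominated (best fuel).
#8: not dominated.
#9: dominated by #4 (tolls 14≤68, fuel 50≤63, distance 270≤515, time 7.5≤8.5).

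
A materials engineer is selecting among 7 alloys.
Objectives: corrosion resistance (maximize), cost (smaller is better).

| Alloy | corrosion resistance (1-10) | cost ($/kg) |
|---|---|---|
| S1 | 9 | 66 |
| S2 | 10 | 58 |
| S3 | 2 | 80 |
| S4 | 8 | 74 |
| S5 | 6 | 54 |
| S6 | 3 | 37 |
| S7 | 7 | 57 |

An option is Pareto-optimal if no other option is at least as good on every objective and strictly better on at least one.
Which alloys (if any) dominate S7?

none

S1: worse on cost (66 vs 57).
S2: worse on cost (58 vs 57).
S3: worse on corrosion resistance (2 vs 7).
S4: worse on cost (74 vs 57).
S5: worse on corrosion resistance (6 vs 7).
S6: worse on corrosion resistance (3 vs 7).
No option dominates S7.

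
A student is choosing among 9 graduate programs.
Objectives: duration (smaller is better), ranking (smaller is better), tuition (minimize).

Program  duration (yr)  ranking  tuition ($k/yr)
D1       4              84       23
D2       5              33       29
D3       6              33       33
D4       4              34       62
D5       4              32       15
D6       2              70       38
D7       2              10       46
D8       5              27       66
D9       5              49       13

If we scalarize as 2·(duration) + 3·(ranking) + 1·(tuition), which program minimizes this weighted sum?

D1: 2·4 + 3·84 + 1·23 = 283
D2: 2·5 + 3·33 + 1·29 = 138
D3: 2·6 + 3·33 + 1·33 = 144
D4: 2·4 + 3·34 + 1·62 = 172
D5: 2·4 + 3·32 + 1·15 = 119
D6: 2·2 + 3·70 + 1·38 = 252
D7: 2·2 + 3·10 + 1·46 = 80
D8: 2·5 + 3·27 + 1·66 = 157
D9: 2·5 + 3·49 + 1·13 = 170
Lowest: D7 at 80.

D7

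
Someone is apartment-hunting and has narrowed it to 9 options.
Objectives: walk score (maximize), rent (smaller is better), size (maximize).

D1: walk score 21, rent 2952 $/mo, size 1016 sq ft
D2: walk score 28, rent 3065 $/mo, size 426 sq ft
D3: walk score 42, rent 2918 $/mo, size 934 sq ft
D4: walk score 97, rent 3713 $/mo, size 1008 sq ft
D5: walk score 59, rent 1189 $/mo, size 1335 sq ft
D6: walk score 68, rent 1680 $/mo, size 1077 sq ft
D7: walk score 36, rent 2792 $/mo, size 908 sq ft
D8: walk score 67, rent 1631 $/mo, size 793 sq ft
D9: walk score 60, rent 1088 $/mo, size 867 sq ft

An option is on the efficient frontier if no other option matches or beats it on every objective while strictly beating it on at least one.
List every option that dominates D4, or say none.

D1: worse on walk score (21 vs 97).
D2: worse on walk score (28 vs 97).
D3: worse on walk score (42 vs 97).
D5: worse on walk score (59 vs 97).
D6: worse on walk score (68 vs 97).
D7: worse on walk score (36 vs 97).
D8: worse on walk score (67 vs 97).
D9: worse on walk score (60 vs 97).
No option dominates D4.

none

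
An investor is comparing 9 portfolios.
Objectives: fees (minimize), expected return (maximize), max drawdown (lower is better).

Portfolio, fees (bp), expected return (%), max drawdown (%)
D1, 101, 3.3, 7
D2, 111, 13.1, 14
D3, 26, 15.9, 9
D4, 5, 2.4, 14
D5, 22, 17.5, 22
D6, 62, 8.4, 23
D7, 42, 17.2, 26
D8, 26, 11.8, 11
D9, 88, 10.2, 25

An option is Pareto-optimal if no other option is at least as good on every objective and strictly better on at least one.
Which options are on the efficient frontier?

D1, D3, D4, D5

D1: not dominated (best max drawdown).
D2: dominated by D3 (fees 26≤111, expected return 15.9≥13.1, max drawdown 9≤14).
D3: not dominated.
D4: not dominated (best fees).
D5: not dominated (best expected return).
D6: dominated by D3 (fees 26≤62, expected return 15.9≥8.4, max drawdown 9≤23).
D7: dominated by D5 (fees 22≤42, expected return 17.5≥17.2, max drawdown 22≤26).
D8: dominated by D3 (fees 26≤26, expected return 15.9≥11.8, max drawdown 9≤11).
D9: dominated by D3 (fees 26≤88, expected return 15.9≥10.2, max drawdown 9≤25).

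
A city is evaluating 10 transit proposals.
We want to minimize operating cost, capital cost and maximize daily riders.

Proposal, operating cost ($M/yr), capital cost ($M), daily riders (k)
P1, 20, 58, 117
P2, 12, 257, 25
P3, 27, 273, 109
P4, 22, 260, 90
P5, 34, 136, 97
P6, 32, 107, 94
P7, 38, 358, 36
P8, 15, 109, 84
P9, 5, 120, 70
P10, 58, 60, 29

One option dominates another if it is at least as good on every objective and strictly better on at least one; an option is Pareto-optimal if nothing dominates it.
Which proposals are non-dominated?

P1, P8, P9

P1: not dominated (best capital cost).
P2: dominated by P9 (operating cost 5≤12, capital cost 120≤257, daily riders 70≥25).
P3: dominated by P1 (operating cost 20≤27, capital cost 58≤273, daily riders 117≥109).
P4: dominated by P1 (operating cost 20≤22, capital cost 58≤260, daily riders 117≥90).
P5: dominated by P1 (operating cost 20≤34, capital cost 58≤136, daily riders 117≥97).
P6: dominated by P1 (operating cost 20≤32, capital cost 58≤107, daily riders 117≥94).
P7: dominated by P1 (operating cost 20≤38, capital cost 58≤358, daily riders 117≥36).
P8: not dominated.
P9: not dominated (best operating cost).
P10: dominated by P1 (operating cost 20≤58, capital cost 58≤60, daily riders 117≥29).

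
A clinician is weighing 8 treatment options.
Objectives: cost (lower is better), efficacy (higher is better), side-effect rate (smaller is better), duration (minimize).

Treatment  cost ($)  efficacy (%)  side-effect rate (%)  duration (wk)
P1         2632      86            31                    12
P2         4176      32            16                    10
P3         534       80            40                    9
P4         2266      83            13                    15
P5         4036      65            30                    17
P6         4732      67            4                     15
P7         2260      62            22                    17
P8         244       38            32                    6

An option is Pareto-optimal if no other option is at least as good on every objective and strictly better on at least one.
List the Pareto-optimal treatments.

P1, P2, P3, P4, P6, P7, P8

P1: not dominated (best efficacy).
P2: not dominated.
P3: not dominated.
P4: not dominated.
P5: dominated by P4 (cost 2266≤4036, efficacy 83≥65, side-effect rate 13≤30, duration 15≤17).
P6: not dominated (best side-effect rate).
P7: not dominated.
P8: not dominated (best cost).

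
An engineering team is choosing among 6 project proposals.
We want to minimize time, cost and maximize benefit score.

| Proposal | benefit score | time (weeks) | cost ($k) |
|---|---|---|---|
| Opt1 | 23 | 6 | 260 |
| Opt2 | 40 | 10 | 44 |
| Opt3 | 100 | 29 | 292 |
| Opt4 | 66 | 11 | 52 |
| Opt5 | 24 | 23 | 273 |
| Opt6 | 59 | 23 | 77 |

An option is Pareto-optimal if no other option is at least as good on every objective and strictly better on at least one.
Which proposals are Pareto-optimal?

Opt1: not dominated (best time).
Opt2: not dominated (best cost).
Opt3: not dominated (best benefit score).
Opt4: not dominated.
Opt5: dominated by Opt2 (benefit score 40≥24, time 10≤23, cost 44≤273).
Opt6: dominated by Opt4 (benefit score 66≥59, time 11≤23, cost 52≤77).

Opt1, Opt2, Opt3, Opt4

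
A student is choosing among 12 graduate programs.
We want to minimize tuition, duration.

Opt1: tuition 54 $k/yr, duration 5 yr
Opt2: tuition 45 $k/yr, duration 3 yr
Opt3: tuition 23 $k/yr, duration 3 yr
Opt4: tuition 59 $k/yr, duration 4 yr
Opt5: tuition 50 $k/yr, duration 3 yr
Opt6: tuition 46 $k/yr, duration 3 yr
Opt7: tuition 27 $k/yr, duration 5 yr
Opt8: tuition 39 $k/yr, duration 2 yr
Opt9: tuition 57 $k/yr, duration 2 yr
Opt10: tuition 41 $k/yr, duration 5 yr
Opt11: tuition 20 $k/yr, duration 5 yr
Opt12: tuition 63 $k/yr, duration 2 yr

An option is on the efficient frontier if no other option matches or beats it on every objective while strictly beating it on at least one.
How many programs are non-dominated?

Opt1: dominated by Opt2 (tuition 45≤54, duration 3≤5).
Opt2: dominated by Opt3 (tuition 23≤45, duration 3≤3).
Opt3: not dominated.
Opt4: dominated by Opt2 (tuition 45≤59, duration 3≤4).
Opt5: dominated by Opt2 (tuition 45≤50, duration 3≤3).
Opt6: dominated by Opt2 (tuition 45≤46, duration 3≤3).
Opt7: dominated by Opt3 (tuition 23≤27, duration 3≤5).
Opt8: not dominated.
Opt9: dominated by Opt8 (tuition 39≤57, duration 2≤2).
Opt10: dominated by Opt3 (tuition 23≤41, duration 3≤5).
Opt11: not dominated (best tuition).
Opt12: dominated by Opt8 (tuition 39≤63, duration 2≤2).
Pareto-optimal: Opt3, Opt8, Opt11 → 3.

3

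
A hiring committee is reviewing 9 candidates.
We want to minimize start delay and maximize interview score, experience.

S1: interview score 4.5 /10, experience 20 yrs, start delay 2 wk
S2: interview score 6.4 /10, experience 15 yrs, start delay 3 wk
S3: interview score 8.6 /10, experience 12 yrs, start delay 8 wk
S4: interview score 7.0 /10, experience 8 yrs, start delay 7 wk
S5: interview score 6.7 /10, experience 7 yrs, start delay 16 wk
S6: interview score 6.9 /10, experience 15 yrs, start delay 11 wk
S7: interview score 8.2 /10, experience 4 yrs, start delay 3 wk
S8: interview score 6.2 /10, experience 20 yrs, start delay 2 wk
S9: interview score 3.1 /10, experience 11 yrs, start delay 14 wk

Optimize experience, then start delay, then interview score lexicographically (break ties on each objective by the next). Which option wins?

First maximize experience: best is 20, kept {S1, S8}.
Then minimize start delay: best is 2, kept {S1, S8}.
Then maximize interview score: best is 6.2, kept {S8}.

S8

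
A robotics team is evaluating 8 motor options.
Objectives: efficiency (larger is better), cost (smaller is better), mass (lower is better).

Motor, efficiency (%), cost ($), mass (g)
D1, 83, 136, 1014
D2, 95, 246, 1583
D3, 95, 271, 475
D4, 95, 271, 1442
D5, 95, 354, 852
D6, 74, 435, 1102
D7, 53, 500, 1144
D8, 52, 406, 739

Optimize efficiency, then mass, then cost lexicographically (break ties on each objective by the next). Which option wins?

First maximize efficiency: best is 95, kept {D2, D3, D4, D5}.
Then minimize mass: best is 475, kept {D3}.

D3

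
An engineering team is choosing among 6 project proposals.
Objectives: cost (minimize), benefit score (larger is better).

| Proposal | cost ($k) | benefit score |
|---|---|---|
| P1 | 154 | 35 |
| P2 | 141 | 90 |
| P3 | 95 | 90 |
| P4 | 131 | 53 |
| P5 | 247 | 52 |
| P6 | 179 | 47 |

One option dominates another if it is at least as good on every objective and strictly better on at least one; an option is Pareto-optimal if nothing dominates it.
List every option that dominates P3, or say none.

none

P1: worse on cost (154 vs 95).
P2: worse on cost (141 vs 95).
P4: worse on cost (131 vs 95).
P5: worse on cost (247 vs 95).
P6: worse on cost (179 vs 95).
No option dominates P3.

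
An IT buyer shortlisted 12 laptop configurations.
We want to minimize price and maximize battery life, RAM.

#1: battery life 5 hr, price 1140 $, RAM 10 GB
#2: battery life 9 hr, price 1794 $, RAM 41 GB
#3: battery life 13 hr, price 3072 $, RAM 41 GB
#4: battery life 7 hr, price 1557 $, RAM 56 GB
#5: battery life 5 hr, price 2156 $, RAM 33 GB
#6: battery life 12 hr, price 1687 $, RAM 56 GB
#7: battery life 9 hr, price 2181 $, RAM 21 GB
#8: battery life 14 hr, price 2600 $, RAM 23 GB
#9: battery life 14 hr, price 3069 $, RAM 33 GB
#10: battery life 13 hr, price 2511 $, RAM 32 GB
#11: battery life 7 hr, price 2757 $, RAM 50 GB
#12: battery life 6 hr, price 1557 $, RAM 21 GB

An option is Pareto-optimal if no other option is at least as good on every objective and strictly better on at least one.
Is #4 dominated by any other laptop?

#1: worse on battery life (5 vs 7).
#2: worse on price (1794 vs 1557).
#3: worse on price (3072 vs 1557).
#5: worse on battery life (5 vs 7).
#6: worse on price (1687 vs 1557).
#7: worse on price (2181 vs 1557).
#8: worse on price (2600 vs 1557).
#9: worse on price (3069 vs 1557).
#10: worse on price (2511 vs 1557).
#11: worse on price (2757 vs 1557).
#12: worse on battery life (6 vs 7).
No option is at least as good as #4 on every objective and strictly better on one.

No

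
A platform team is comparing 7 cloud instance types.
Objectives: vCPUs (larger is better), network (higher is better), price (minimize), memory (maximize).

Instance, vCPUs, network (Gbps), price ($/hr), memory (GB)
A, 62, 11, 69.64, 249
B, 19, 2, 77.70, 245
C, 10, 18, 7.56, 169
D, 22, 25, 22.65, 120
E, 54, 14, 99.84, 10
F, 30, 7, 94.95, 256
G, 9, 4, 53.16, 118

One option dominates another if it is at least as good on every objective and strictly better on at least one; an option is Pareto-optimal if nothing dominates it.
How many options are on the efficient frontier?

5

A: not dominated (best vCPUs).
B: dominated by A (vCPUs 62≥19, network 11≥2, price 69.64≤77.70, memory 249≥245).
C: not dominated (best price).
D: not dominated (best network).
E: not dominated.
F: not dominated (best memory).
G: dominated by C (vCPUs 10≥9, network 18≥4, price 7.56≤53.16, memory 169≥118).
Pareto-optimal: A, C, D, E, F → 5.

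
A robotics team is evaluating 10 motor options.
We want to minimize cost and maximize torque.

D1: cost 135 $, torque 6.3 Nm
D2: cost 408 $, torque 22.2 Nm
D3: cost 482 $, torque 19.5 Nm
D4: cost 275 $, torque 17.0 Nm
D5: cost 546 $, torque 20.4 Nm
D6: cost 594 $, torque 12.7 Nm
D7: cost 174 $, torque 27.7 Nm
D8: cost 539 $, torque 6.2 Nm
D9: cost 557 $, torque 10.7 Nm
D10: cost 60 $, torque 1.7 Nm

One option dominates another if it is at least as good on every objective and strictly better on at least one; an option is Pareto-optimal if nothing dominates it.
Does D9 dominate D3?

No

D9 vs D3: D9 is worse on cost (557 vs 482), so it does not dominate D3.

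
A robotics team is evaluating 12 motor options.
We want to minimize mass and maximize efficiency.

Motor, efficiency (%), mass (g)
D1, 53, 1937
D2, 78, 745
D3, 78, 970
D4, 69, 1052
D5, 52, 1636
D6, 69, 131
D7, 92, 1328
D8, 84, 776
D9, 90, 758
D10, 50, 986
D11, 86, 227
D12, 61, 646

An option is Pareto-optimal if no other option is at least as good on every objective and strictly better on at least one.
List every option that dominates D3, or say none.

D2, D8, D9, D11

D2: efficiency 78≥78, mass 745≤970 — dominates D3.
D8: efficiency 84≥78, mass 776≤970 — dominates D3.
D9: efficiency 90≥78, mass 758≤970 — dominates D3.
D11: efficiency 86≥78, mass 227≤970 — dominates D3.
Others (D1, D4, D5, D6, D7, D10, D12) are each worse than D3 on at least one objective.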